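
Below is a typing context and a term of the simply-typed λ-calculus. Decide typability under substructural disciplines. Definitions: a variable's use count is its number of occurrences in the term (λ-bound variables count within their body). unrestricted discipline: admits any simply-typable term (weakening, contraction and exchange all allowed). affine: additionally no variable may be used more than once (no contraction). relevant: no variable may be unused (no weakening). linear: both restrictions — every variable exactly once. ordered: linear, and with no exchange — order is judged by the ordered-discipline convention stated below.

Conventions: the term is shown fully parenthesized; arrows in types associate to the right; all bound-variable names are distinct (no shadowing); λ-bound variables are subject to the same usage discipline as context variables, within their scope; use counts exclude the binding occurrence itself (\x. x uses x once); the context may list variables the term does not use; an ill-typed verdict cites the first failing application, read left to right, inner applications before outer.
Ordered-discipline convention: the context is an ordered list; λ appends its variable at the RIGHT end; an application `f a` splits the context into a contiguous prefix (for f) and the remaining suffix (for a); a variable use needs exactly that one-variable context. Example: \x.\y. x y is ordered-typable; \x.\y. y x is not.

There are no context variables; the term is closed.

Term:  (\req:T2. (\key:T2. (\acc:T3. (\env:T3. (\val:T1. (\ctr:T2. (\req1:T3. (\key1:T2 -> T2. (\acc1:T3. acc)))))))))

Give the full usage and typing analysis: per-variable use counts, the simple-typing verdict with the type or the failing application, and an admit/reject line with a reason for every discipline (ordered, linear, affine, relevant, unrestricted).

usage: req [bound]: 0×, key [bound]: 0×, acc [bound]: 1×, env [bound]: 0×, val [bound]: 0×, ctr [bound]: 0×, req1 [bound]: 0×, key1 [bound]: 0×, acc1 [bound]: 0×
use order (left to right): acc
typing: the term checks, with type T2 -> T2 -> T3 -> T3 -> T1 -> T2 -> T3 -> (T2 -> T2) -> T3 -> T3
ordered: ✗, needs weakening: req, key, env, val, ctr, req1, key1, acc1 unused
linear: ✗, needs weakening: req, key, env, val, ctr, req1, key1, acc1 unused
affine: ✓, req, key, acc, env, val, ctr, req1, key1, acc1: no repeats, contraction unneeded
relevant: ✗, needs weakening: req, key, env, val, ctr, req1, key1, acc1 unused
unrestricted: ✓, well-typed at T2 -> T2 -> T3 -> T3 -> T1 -> T2 -> T3 -> (T2 -> T2) -> T3 -> T3; no restrictions here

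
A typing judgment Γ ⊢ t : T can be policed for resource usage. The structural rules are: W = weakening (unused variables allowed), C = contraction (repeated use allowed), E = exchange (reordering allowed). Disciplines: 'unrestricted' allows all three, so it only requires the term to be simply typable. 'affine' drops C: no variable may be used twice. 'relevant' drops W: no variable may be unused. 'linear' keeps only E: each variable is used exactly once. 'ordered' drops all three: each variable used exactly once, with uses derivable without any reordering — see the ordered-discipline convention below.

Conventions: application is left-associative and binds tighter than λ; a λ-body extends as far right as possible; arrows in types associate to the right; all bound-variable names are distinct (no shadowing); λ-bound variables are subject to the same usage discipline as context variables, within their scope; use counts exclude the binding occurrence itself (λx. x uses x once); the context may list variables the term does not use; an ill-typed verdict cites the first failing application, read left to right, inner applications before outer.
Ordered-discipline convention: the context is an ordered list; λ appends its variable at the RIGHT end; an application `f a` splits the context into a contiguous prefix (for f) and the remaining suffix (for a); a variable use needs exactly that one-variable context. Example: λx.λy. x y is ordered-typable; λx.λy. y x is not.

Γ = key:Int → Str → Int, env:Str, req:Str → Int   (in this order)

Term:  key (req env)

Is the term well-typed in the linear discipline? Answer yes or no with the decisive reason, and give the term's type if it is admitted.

yes — each of key, env, req used exactly once; term : Str → Int
counts: key ×1, env ×1, req ×1
order of uses: key, req, env
typing: well-typed — term : Str → Int
summary: ordered ✗; linear ✓; affine ✓; relevant ✓; unrestricted ✓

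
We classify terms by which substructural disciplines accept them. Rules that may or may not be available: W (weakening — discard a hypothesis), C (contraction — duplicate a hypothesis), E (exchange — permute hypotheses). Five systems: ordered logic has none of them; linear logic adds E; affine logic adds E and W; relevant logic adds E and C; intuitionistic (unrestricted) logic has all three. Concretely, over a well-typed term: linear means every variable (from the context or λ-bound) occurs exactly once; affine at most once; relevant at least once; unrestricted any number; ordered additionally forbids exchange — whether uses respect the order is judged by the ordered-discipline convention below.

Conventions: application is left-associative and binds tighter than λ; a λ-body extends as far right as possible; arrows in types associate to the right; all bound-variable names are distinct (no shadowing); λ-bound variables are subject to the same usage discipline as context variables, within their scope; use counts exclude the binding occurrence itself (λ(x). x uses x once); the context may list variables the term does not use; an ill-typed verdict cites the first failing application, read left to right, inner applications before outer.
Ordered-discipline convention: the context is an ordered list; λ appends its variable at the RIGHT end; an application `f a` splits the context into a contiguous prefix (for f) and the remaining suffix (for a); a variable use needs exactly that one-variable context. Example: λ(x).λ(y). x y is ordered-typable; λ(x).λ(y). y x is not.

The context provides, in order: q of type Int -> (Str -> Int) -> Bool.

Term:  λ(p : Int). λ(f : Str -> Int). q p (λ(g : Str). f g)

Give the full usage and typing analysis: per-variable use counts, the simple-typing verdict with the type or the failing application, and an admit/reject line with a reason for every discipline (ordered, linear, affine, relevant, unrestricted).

counts: q: 1, p [bound]: 1, f [bound]: 1, g [bound]: 1
use order (left to right): q, p, f, g
typing: well-typed at Int -> (Str -> Int) -> Bool
ordered: ✓, one use each (q, p, f, g); ordered split holds
linear: ✓, exactly-once usage across q, p, f, g
affine: ✓, no duplicate uses among q, p, f, g
relevant: ✓, every one of q, p, f, g appears
unrestricted: ✓, type-checks (Int -> (Str -> Int) -> Bool) and nothing is barred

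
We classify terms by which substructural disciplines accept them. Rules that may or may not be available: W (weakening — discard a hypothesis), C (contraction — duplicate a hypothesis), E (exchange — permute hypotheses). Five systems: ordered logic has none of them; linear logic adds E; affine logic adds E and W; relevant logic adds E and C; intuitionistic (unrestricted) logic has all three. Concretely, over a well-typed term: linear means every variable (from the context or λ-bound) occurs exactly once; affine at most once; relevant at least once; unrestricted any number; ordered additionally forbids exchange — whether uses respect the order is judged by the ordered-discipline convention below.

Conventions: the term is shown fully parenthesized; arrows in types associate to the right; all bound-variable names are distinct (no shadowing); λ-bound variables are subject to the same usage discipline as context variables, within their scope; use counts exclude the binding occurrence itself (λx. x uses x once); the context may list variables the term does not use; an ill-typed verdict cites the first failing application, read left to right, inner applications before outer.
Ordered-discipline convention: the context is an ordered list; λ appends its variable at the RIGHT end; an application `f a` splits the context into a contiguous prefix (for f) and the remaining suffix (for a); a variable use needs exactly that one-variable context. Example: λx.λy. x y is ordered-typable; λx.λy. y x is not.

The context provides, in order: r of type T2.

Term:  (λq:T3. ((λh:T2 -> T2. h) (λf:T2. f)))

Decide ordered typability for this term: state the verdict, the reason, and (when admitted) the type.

no — r, q left unused
counts: r ×0; q (λ-bound) ×0; h (λ-bound) ×1; f (λ-bound) ×1
uses in reading order: h, f
typing: ✓ — T3 -> T2 -> T2
across the five disciplines: ordered ✗; linear ✗; affine ✓; relevant ✗; unrestricted ✓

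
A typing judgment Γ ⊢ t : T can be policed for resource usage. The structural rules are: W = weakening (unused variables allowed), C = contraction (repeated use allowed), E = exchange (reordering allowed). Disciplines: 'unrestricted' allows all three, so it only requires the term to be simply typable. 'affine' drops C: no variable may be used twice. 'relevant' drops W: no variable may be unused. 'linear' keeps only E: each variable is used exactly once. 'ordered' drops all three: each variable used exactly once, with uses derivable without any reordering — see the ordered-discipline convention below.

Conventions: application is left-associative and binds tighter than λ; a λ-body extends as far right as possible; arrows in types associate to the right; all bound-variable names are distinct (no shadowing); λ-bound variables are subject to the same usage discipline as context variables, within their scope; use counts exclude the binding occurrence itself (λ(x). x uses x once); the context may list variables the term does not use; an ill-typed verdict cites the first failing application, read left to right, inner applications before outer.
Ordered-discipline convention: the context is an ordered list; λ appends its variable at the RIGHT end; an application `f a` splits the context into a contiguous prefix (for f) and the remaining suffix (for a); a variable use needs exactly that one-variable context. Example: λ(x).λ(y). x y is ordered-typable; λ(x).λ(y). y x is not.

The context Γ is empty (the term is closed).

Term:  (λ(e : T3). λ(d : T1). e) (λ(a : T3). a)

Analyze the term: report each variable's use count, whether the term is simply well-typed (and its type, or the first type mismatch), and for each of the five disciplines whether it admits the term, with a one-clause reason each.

use counts: e (λ-bound) ×1; d (λ-bound) ×0; a (λ-bound) ×1
order of uses: e, a
typing: ill-typed: an argument T3 -> T3 mismatches the expected T3
ordered: ✗, a type mismatch blocks all five
linear: ✗, the type mismatch rejects it
affine: ✗, not simply typable
relevant: ✗, fails simple typing
unrestricted: ✗, a type mismatch blocks all five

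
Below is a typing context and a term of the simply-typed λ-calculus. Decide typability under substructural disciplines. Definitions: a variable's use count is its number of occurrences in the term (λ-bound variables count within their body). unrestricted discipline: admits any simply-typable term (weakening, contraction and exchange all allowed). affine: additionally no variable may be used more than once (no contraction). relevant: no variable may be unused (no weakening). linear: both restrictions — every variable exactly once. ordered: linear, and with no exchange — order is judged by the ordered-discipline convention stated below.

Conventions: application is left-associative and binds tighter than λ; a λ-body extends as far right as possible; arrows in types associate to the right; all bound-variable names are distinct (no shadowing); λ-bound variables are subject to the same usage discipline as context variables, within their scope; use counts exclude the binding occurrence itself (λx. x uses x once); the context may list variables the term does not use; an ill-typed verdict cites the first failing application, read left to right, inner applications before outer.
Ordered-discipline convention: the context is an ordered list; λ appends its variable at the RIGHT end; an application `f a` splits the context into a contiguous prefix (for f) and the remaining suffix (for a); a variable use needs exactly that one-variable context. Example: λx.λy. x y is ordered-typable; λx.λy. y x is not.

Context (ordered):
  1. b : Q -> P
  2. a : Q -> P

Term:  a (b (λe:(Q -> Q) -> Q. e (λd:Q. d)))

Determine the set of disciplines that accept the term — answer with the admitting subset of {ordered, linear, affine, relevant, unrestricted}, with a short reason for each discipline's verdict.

admitting disciplines: none
usage: b ×1, a ×1, e [bound] ×1, d [bound] ×1
order of uses: a, b, e, d
typing: ill-typed: an application expects Q but receives ((Q -> Q) -> Q) -> Q
ordered: ✗ — fails simple typing
linear: ✗ — a type mismatch blocks all five
affine: ✗ — the type mismatch rejects it
relevant: ✗ — not simply typable
unrestricted: ✗ — fails simple typing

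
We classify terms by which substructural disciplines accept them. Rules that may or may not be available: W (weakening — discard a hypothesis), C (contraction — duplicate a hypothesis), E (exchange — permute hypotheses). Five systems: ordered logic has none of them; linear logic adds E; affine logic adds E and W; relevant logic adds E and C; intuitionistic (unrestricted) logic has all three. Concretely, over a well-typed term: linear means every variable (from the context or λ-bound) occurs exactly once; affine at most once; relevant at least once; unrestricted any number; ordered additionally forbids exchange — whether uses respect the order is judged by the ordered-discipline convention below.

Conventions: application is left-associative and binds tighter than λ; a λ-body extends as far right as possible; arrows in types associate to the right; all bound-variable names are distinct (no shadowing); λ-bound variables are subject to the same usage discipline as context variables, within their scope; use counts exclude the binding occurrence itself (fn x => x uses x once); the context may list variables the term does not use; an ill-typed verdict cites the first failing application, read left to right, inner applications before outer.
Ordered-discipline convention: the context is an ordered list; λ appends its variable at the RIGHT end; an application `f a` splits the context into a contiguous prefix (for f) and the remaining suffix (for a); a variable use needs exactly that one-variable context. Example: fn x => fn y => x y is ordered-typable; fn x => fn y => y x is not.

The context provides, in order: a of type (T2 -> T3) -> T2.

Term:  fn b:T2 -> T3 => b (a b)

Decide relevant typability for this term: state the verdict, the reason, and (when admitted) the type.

yes — none of a, b goes unused; term : (T2 -> T3) -> T3
use counts: a: 1, b (λ-bound): 2
order of uses: b, a, b
typing: ✓ — (T2 -> T3) -> T3
summary: ordered ✗; linear ✗; affine ✗; relevant ✓; unrestricted ✓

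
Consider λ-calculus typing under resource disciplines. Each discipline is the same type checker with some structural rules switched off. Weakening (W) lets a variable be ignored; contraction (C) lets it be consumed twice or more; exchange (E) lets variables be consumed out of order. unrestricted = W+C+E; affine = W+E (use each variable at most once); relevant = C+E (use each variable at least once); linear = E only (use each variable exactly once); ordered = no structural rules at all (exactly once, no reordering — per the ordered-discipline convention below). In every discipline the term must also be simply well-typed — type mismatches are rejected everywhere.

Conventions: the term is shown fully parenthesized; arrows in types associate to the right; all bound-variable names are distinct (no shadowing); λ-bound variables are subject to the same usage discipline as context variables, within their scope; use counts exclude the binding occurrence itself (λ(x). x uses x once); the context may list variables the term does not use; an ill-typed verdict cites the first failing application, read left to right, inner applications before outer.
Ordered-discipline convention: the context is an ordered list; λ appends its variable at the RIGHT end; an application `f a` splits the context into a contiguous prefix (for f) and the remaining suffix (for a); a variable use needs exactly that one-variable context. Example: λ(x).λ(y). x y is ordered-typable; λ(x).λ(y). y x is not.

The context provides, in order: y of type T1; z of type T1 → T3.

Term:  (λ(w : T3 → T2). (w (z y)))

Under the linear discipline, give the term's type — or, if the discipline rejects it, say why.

term : (T3 → T2) → T2
use counts: y: 1×; z: 1×; w (λ-bound): 1×
uses in reading order: w, z, y
typing: ✓ — (T3 → T2) → T2
all disciplines: ordered ✗, linear ✓, affine ✓, relevant ✓, unrestricted ✓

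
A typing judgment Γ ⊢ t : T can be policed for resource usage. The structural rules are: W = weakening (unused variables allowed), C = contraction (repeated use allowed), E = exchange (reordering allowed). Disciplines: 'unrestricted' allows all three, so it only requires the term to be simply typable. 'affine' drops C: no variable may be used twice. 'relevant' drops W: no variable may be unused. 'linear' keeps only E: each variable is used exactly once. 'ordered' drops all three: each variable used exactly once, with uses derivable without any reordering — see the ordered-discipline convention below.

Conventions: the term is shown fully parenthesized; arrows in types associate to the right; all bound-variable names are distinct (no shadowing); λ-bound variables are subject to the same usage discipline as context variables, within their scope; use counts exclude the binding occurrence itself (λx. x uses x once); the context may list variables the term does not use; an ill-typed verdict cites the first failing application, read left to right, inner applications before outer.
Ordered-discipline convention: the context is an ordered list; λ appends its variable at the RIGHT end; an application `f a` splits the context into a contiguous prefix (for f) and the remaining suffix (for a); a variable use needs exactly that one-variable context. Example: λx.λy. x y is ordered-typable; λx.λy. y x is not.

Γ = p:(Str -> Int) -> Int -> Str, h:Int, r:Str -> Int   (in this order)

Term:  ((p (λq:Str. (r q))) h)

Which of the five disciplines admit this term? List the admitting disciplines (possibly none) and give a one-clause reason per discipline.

admitting disciplines: linear, affine, relevant, unrestricted
use counts: p: 1, h: 1, r: 1, q [bound]: 1
use order (left to right): p, r, q, h
typing: ✓ — Str
ordered ✗ (use order p, r, q, h needs exchange)
linear ✓ (p, h, r, q: one use apiece)
affine ✓ (none of p, h, r, q used more than once)
relevant ✓ (p, h, r, q: all used, weakening unneeded)
unrestricted ✓ (typability at Str is all that's needed)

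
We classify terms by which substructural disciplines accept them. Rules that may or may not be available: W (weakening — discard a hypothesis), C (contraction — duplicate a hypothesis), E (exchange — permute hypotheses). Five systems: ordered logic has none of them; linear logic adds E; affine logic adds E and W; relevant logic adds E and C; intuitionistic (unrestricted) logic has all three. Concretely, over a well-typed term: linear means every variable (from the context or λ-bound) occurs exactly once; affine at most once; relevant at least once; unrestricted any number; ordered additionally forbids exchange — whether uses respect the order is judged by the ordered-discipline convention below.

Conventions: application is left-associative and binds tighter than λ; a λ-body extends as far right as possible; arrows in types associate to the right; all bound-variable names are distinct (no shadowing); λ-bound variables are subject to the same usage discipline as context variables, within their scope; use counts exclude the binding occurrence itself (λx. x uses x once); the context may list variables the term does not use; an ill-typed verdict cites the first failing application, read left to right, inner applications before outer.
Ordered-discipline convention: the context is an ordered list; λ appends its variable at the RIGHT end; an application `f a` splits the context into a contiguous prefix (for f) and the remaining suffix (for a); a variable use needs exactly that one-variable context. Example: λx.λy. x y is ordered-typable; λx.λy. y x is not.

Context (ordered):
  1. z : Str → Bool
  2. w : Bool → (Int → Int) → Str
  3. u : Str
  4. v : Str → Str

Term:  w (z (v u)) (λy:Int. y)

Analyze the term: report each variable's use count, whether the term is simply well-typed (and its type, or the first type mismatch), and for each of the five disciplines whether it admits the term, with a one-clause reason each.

usage: z: 1×; w: 1×; u: 1×; v: 1×; y (bound): 1×
left-to-right use order: w, z, v, u, y
typing: ✓ — Str
ordered: ✗, no ordered split (uses run w, z, v, u, y)
linear: ✓, z, w, u, v, y: one use apiece
affine: ✓, at most one use each (z, w, u, v, y)
relevant: ✓, at least one use each (z, w, u, v, y)
unrestricted: ✓, type-checks (Str) and nothing is barred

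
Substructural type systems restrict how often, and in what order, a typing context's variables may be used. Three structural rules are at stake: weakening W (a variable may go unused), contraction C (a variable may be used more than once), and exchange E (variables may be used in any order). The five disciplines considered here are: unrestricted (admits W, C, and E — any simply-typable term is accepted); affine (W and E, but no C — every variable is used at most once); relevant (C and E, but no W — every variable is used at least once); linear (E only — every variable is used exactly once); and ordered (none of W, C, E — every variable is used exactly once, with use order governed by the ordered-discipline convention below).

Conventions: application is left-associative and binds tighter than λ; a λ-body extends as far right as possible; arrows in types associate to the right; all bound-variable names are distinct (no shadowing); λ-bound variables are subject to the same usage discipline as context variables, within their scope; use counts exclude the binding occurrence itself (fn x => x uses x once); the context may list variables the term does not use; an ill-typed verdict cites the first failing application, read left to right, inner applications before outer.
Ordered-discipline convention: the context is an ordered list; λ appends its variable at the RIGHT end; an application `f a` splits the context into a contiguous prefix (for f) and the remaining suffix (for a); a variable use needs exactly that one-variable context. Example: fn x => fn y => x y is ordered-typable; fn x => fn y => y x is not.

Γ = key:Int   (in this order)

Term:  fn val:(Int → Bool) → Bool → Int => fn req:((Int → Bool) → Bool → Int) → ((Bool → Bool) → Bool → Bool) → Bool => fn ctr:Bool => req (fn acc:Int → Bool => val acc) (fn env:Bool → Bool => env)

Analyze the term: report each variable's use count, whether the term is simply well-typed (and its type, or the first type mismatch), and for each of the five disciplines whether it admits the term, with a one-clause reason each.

variable uses: key: 0×, val [bound]: 1×, req [bound]: 1×, ctr [bound]: 0×, acc [bound]: 1×, env [bound]: 1×
left-to-right use order: req, val, acc, env
typing: well-typed — term : ((Int → Bool) → Bool → Int) → (((Int → Bool) → Bool → Int) → ((Bool → Bool) → Bool → Bool) → Bool) → Bool → Bool
ordered: ✗ — unused: key, ctr — weakening required
linear: ✗ — unused: key, ctr — weakening required
affine: ✓ — none of key, val, req, ctr, acc, env used more than once
relevant: ✗ — unused: key, ctr — weakening required
unrestricted: ✓ — typability at ((Int → Bool) → Bool → Int) → (((Int → Bool) → Bool → Int) → ((Bool → Bool) → Bool → Bool) → Bool) → Bool → Bool is all that's needed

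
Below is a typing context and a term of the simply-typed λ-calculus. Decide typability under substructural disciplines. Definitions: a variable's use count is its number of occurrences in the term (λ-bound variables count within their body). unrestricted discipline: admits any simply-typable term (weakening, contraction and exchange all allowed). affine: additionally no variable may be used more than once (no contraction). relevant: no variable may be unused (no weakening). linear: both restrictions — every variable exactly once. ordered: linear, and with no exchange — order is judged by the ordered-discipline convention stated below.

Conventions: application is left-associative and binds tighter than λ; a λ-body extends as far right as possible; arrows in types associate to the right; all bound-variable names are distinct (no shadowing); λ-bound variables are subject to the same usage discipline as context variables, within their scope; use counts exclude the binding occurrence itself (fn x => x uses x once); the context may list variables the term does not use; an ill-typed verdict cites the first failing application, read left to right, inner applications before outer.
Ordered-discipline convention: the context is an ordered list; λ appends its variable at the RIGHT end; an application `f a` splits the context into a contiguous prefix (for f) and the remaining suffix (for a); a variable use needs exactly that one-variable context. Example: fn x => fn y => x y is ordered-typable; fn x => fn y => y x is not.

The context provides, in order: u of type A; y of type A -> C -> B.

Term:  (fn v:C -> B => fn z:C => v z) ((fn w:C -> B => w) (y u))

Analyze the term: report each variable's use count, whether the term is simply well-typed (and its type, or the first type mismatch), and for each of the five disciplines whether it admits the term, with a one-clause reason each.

variable uses: u: 1×, y: 1×, v (λ-bound): 1×, z (λ-bound): 1×, w (λ-bound): 1×
use order (left to right): v, z, w, y, u
typing: ✓ — C -> B
ordered: ✗ — no contiguous prefix/suffix split fits v, z, w, y, u
linear: ✓ — exactly-once usage across u, y, v, z, w
affine: ✓ — no duplicate uses among u, y, v, z, w
relevant: ✓ — u, y, v, z, w: all used, weakening unneeded
unrestricted: ✓ — well-typed at C -> B; no restrictions here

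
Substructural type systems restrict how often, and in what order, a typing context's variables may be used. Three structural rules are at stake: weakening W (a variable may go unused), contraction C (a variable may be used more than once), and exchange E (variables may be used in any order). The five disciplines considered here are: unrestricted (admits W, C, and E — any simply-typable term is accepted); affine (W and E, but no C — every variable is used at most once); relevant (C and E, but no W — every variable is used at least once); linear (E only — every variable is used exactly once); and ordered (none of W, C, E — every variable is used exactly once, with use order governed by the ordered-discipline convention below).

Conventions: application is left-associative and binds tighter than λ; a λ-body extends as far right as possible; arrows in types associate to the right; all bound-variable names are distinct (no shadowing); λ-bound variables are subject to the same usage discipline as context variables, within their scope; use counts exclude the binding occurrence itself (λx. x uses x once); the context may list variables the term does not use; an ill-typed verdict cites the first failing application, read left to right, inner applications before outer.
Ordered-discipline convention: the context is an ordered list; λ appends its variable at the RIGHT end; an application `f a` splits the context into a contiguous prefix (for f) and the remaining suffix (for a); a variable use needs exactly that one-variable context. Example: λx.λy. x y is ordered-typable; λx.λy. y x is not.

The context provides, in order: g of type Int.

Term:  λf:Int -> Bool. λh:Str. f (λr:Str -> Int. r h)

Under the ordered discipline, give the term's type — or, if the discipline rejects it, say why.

not well-typed under ordered — a type mismatch blocks all five
usage: g ×0; f [bound] ×1; h [bound] ×1; r [bound] ×1
left-to-right use order: f, r, h
typing: ill-typed: an argument (Str -> Int) -> Int mismatches the expected Int
across the five disciplines: ordered ✗; linear ✗; affine ✗; relevant ✗; unrestricted ✗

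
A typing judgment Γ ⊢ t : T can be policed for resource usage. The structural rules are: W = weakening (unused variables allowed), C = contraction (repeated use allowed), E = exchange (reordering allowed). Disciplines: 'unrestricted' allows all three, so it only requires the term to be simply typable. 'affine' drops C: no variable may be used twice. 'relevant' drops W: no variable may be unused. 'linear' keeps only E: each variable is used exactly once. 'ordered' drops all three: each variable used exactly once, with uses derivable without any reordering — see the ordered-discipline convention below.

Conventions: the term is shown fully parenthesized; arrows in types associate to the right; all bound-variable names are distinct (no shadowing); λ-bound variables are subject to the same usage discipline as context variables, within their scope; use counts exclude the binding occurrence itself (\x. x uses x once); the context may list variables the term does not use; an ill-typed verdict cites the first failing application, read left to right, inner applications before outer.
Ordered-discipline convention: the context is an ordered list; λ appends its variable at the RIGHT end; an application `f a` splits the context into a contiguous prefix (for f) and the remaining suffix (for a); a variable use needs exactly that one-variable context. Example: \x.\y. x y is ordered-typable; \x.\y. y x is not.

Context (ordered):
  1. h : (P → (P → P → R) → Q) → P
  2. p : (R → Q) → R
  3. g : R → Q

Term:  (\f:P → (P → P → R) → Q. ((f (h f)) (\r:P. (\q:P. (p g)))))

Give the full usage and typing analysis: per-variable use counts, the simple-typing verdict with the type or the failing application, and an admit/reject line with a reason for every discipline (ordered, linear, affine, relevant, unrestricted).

usage: h: 1; p: 1; g: 1; f [bound]: 2; r [bound]: 0; q [bound]: 0
uses in reading order: f, h, f, p, g
typing: well-typed at (P → (P → P → R) → Q) → Q
ordered: ✗ — repeated use of f ×2; r, q left unused
linear: ✗ — repeated use of f ×2; r, q left unused
affine: ✗ — repeated use of f ×2
relevant: ✗ — r, q left unused
unrestricted: ✓ — simply typable at (P → (P → P → R) → Q) → Q; W, C, E all held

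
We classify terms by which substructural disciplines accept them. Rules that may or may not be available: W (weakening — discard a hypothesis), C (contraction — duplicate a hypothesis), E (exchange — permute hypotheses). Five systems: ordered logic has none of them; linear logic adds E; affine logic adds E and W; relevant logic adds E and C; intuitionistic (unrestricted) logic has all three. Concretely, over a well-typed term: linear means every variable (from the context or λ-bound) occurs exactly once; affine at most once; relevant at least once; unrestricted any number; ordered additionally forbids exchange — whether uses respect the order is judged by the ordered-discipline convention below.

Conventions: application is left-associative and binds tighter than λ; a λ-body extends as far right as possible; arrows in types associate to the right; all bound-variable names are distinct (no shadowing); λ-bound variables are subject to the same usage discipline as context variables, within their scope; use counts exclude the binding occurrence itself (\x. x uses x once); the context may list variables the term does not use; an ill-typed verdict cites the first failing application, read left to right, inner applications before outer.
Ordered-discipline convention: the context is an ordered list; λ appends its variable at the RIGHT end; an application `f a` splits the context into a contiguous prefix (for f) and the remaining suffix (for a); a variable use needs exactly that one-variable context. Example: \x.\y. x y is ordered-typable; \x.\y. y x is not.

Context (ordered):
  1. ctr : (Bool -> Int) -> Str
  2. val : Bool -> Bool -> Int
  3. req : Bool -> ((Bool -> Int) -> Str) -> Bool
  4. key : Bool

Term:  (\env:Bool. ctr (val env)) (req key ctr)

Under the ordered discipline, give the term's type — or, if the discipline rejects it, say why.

not well-typed under ordered — uses contraction: ctr ×2
use counts: ctr=2, val=1, req=1, key=1, env (λ-bound)=1
use order (left to right): ctr, val, env, req, key, ctr
typing: well-typed — term : Str
across the five disciplines: ordered ✗ | linear ✗ | affine ✗ | relevant ✓ | unrestricted ✓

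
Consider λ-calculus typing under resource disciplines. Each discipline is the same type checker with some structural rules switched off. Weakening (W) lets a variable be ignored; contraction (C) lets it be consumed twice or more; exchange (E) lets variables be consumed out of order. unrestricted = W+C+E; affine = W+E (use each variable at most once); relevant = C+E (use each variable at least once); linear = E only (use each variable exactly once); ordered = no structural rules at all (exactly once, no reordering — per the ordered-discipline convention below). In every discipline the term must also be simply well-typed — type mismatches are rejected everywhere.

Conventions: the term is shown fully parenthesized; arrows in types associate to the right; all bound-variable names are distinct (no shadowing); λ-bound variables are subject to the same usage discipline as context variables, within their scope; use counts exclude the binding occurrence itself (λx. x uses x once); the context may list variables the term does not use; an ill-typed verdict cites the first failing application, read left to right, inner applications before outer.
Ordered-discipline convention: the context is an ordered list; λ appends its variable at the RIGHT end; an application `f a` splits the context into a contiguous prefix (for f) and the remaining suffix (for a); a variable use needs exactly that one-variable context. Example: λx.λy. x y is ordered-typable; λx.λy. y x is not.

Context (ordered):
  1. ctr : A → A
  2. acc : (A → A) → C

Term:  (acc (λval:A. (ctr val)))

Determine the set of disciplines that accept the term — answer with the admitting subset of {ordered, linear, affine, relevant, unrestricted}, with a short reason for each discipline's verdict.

admitting disciplines: linear, affine, relevant, unrestricted
counts: ctr: 1, acc: 1, val (bound): 1
order of uses: acc, ctr, val
typing: well-typed at C
ordered ✗ (no ordered split (uses run acc, ctr, val))
linear ✓ (each of ctr, acc, val used exactly once)
affine ✓ (no duplicate uses among ctr, acc, val)
relevant ✓ (at least one use each (ctr, acc, val))
unrestricted ✓ (type-checks (C) and nothing is barred)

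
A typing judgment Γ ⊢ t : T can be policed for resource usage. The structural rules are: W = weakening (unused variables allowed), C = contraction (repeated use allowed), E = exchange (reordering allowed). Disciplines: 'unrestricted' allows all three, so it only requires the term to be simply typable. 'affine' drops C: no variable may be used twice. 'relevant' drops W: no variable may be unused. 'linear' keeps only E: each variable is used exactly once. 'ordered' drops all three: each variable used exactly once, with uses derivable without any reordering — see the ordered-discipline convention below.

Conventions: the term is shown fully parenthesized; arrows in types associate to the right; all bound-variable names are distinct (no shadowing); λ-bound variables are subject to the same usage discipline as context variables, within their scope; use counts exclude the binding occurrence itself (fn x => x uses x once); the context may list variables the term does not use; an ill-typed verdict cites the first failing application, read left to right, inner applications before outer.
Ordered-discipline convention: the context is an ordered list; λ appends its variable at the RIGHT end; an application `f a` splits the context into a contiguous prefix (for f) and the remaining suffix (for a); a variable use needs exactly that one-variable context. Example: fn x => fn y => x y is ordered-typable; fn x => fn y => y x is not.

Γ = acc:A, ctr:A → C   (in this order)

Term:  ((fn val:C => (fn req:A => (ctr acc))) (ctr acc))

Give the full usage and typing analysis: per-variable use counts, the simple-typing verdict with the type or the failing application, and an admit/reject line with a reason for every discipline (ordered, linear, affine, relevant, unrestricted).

variable uses: acc=2, ctr=2, val (bound)=0, req (bound)=0
use order (left to right): ctr, acc, ctr, acc
typing: the term checks, with type A → C
ordered: ✗, acc ×2, ctr ×2 used more than once (contraction); needs weakening: val, req unused
linear: ✗, acc ×2, ctr ×2 used more than once (contraction); needs weakening: val, req unused
affine: ✗, acc ×2, ctr ×2 used more than once (contraction)
relevant: ✗, needs weakening: val, req unused
unrestricted: ✓, well-typed at A → C; no restrictions here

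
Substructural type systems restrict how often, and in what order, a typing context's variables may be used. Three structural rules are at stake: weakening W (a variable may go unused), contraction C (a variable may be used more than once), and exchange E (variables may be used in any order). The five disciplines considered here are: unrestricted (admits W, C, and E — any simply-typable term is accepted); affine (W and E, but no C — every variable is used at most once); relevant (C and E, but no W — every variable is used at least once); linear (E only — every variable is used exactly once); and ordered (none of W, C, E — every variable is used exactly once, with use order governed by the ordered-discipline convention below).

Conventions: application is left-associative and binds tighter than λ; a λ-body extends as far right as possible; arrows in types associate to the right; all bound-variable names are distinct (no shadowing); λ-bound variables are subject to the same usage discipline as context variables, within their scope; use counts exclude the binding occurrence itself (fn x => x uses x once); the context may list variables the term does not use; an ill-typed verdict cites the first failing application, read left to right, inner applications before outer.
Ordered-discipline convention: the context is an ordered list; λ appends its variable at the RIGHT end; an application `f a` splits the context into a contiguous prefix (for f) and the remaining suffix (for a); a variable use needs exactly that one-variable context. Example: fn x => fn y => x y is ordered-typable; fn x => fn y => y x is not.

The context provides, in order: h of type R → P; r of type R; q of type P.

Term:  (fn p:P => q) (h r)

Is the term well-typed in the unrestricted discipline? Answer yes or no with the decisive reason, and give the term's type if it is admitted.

yes — simply typable at P; W, C, E all held; term : P
counts: h=1, r=1, q=1, p [bound]=0
uses in reading order: q, h, r
typing: the term checks, with type P
summary: ordered ✗ | linear ✗ | affine ✓ | relevant ✗ | unrestricted ✓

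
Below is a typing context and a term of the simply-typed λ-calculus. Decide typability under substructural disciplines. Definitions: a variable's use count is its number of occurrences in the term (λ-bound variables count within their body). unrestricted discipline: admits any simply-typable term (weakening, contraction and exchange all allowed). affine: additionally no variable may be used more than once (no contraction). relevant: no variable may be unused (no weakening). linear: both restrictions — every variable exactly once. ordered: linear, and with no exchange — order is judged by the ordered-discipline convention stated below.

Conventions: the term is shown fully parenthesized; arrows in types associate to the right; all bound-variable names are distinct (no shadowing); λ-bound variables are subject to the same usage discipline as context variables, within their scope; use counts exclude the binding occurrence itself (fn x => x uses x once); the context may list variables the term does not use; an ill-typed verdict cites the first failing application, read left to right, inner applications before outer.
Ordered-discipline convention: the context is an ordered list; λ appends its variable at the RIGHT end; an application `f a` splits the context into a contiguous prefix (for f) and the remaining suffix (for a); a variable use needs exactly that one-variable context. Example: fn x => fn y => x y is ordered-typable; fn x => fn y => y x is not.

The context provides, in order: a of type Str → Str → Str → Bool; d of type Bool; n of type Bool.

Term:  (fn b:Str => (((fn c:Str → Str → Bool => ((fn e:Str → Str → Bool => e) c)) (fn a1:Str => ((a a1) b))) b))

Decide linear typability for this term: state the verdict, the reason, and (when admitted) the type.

no — uses contraction: b ×2; unused: d, n — weakening required
use counts: a: 1, d: 0, n: 0, b [bound]: 2, c [bound]: 1, e [bound]: 1, a1 [bound]: 1
left-to-right use order: e, c, a, a1, b, b
typing: well-typed — term : Str → Str → Bool
summary: ordered ✗ · linear ✗ · affine ✗ · relevant ✗ · unrestricted ✓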